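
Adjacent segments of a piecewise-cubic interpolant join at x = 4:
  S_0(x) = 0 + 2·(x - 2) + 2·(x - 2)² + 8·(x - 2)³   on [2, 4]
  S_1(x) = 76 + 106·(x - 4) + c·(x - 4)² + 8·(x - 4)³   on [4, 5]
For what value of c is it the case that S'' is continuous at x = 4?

50

S_0''(x) = 4 + 48·(x - 2), so S_0''(4) = 100. On the right, S_1''(4) = 2c, so c = 50.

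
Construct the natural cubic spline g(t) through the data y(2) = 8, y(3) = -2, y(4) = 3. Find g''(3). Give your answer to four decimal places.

Put σ_i = g'' at the i-th knot. Here h = (1, 1) and Δ = (-10, 5), so the interior equations h_(i-1)·σ_(i-1) + 2(h_(i-1)+h_i)·σ_i + h_i·σ_(i+1) = 6(Δ_i − Δ_(i-1)) read
  1·σ_0 + 4·σ_1 + 1·σ_2 = 6(Δ_1 - Δ_0) = 90
Natural end conditions: σ_0 = σ_2 = 0.
Hence σ_0 = 0, σ_1 = 45/2, σ_2 = 0.

22.5000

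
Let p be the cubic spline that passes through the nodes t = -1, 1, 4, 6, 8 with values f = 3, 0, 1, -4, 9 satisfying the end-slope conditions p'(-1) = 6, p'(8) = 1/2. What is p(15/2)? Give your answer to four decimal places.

7.1592

Write m_i for p''(x_i). With h_i = 2, 3, 2, 2 and divided differences Δ_i = -3/2, 1/3, -5/2, 13/2, the continuity of p' gives the tridiagonal system
  2·m_0 + 10·m_1 + 3·m_2 = 6(Δ_1 - Δ_0) = 11
  3·m_1 + 10·m_2 + 2·m_3 = 6(Δ_2 - Δ_1) = -17
  2·m_2 + 8·m_3 + 2·m_4 = 6(Δ_3 - Δ_2) = 54
Clamped end conditions give two more equations: 2h_0·m_0 + h_0·m_1 = 6(Δ_0 - p'(-1)) = -45 and h_3·m_3 + 2h_3·m_4 = 6(p'(8) - Δ_3) = -36.
Hence m_0 = -9965/708, m_1 = 1000/177, m_2 = -2047/354, m_3 = 2113/177, m_4 = -5299/354.
On [6, 8], p(t) = -4 + 625/177·(t - 6) + 2113/354·(t - 6)² - 3175/1416·(t - 6)³.
With (t - 6) = 3/2: p(15/2) = 27033/3776.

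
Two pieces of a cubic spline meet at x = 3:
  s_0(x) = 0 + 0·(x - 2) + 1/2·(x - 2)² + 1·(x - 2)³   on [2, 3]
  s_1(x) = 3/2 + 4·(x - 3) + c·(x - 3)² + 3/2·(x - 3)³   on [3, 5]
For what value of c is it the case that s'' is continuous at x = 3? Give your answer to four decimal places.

s_0''(x) = 1 + 6·(x - 2), so s_0''(3) = 7. On the right, s_1''(3) = 2c, so c = 7/2.

3.5000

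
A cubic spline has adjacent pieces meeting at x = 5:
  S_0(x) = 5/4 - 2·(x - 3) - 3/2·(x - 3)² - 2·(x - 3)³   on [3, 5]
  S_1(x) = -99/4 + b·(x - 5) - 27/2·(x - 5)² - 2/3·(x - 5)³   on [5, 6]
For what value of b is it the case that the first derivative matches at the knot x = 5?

-32

S_0'(x) = -2 - 3·(x - 3) - 6·(x - 3)², so S_0'(5) = -32. On the right, S_1'(5) = b, so b = -32.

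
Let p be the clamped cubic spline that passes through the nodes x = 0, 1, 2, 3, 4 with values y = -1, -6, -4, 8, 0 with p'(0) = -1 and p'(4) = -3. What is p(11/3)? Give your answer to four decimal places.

Write M_i for p''(x_i). With h_i = 1, 1, 1, 1 and divided differences Δ_i = -5, 2, 12, -8, the continuity of p' gives the tridiagonal system
  1·M_0 + 4·M_1 + 1·M_2 = 6(Δ_1 - Δ_0) = 42
  1·M_1 + 4·M_2 + 1·M_3 = 6(Δ_2 - Δ_1) = 60
  1·M_2 + 4·M_3 + 1·M_4 = 6(Δ_3 - Δ_2) = -120
Clamped end conditions give two more equations: 2h_0·M_0 + h_0·M_1 = 6(Δ_0 - p'(0)) = -24 and h_3·M_3 + 2h_3·M_4 = 6(p'(4) - Δ_3) = 30.
Forward elimination and back-substitution give M_0 = -65/4, M_1 = 17/2, M_2 = 97/4, M_3 = -91/2, M_4 = 151/4.
On [3, 4], p(x) = 8 + 7/8·(x - 3) - 91/4·(x - 3)² + 111/8·(x - 3)³.
With (x - 3) = 2/3: p(11/3) = 31/12.

2.5833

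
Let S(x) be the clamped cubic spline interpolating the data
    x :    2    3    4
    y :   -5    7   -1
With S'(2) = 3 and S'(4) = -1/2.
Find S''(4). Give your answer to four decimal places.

50.7500

Put M_i = S'' at the i-th knot. Here h = (1, 1) and Δ = (12, -8), so the interior equations h_(i-1)·M_(i-1) + 2(h_(i-1)+h_i)·M_i + h_i·M_(i+1) = 6(Δ_i − Δ_(i-1)) read
  1·M_0 + 4·M_1 + 1·M_2 = 6(Δ_1 - Δ_0) = -120
Clamped end conditions give two more equations: 2h_0·M_0 + h_0·M_1 = 6(Δ_0 - S'(2)) = 54 and h_1·M_1 + 2h_1·M_2 = 6(S'(4) - Δ_1) = 45.
Hence M_0 = 221/4, M_1 = -113/2, M_2 = 203/4.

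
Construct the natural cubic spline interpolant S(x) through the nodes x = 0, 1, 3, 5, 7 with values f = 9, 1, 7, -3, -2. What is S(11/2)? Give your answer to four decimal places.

-4.2786

Write σ_i for S''(x_i). With h_i = 1, 2, 2, 2 and divided differences Δ_i = -8, 3, -5, 1/2, the continuity of S' gives the tridiagonal system
  1·σ_0 + 6·σ_1 + 2·σ_2 = 6(Δ_1 - Δ_0) = 66
  2·σ_1 + 8·σ_2 + 2·σ_3 = 6(Δ_2 - Δ_1) = -48
  2·σ_2 + 8·σ_3 + 2·σ_4 = 6(Δ_3 - Δ_2) = 33
Natural end conditions: σ_0 = σ_4 = 0.
Hence σ_0 = 0, σ_1 = 1215/82, σ_2 = -939/82, σ_3 = 573/82, σ_4 = 0.
On [5, 7], S(x) = -3 - 341/82·(x - 5) + 573/164·(x - 5)² - 191/328·(x - 5)³.
With (x - 5) = 1/2: S(11/2) = -11227/2624.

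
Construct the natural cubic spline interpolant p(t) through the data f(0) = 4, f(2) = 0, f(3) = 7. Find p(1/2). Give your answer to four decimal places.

Let M_i = p''(x_i). Step sizes h_i = 2, 1; slopes of the chords Δ_i = (y_(i+1) - y_i)/h_i = -2, 7.
  2·M_0 + 6·M_1 + 1·M_2 = 6(Δ_1 - Δ_0) = 54
Natural end conditions: M_0 = M_2 = 0.
Solving: M_0 = 0, M_1 = 9, M_2 = 0.
On [0, 2], p(t) = 4 - 5·t + 0·t² + 3/4·t³.
With t = 1/2: p(1/2) = 51/32.

1.5938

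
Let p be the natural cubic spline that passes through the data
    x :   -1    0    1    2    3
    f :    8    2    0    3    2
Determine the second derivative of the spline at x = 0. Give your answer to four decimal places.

With M_i denoting the second derivative at x_i, h_i = 1, 1, 1, 1, and Δ_i = (y_(i+1) − y_i)/h_i = -6, -2, 3, -1:
  1·M_0 + 4·M_1 + 1·M_2 = 6(Δ_1 - Δ_0) = 24
  1·M_1 + 4·M_2 + 1·M_3 = 6(Δ_2 - Δ_1) = 30
  1·M_2 + 4·M_3 + 1·M_4 = 6(Δ_3 - Δ_2) = -24
Natural end conditions: M_0 = M_4 = 0.
Solving the tridiagonal system: M_0 = 0, M_1 = 27/7, M_2 = 60/7, M_3 = -57/7, M_4 = 0.

3.8571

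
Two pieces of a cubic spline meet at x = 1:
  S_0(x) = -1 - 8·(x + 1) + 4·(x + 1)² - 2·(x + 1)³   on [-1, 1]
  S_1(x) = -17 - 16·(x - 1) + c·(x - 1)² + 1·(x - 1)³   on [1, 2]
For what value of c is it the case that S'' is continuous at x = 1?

-8

S_0''(x) = 8 - 12·(x + 1), so S_0''(1) = -16. On the right, S_1''(1) = 2c, so c = -8.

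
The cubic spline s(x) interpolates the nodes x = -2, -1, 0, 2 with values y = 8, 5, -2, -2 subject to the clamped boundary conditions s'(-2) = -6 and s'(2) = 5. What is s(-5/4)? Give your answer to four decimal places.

Let M_i = s''(x_i). Step sizes h_i = 1, 1, 2; slopes of the chords Δ_i = (y_(i+1) - y_i)/h_i = -3, -7, 0.
  1·M_0 + 4·M_1 + 1·M_2 = 6(Δ_1 - Δ_0) = -24
  1·M_1 + 6·M_2 + 2·M_3 = 6(Δ_2 - Δ_1) = 42
Clamped end conditions give two more equations: 2h_0·M_0 + h_0·M_1 = 6(Δ_0 - s'(-2)) = 18 and h_2·M_2 + 2h_2·M_3 = 6(s'(2) - Δ_2) = 30.
Solving the tridiagonal system: M_0 = 163/11, M_1 = -128/11, M_2 = 85/11, M_3 = 40/11.
On [-2, -1], s(x) = 8 - 6·(x + 2) + 163/22·(x + 2)² - 97/22·(x + 2)³.
With (x + 2) = 3/4: s(-5/4) = 8177/1408.

5.8075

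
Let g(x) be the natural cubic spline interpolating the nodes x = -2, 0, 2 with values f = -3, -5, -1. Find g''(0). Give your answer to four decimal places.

Let σ_i = g''(x_i). Step sizes h_i = 2, 2; slopes of the chords Δ_i = (y_(i+1) - y_i)/h_i = -1, 2.
  2·σ_0 + 8·σ_1 + 2·σ_2 = 6(Δ_1 - Δ_0) = 18
Natural end conditions: σ_0 = σ_2 = 0.
Forward elimination and back-substitution give σ_0 = 0, σ_1 = 9/4, σ_2 = 0.

2.2500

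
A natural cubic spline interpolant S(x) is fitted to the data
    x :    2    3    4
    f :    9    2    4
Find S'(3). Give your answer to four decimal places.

-2.5000

Put M_i = S'' at the i-th knot. Here h = (1, 1) and Δ = (-7, 2), so the interior equations h_(i-1)·M_(i-1) + 2(h_(i-1)+h_i)·M_i + h_i·M_(i+1) = 6(Δ_i − Δ_(i-1)) read
  1·M_0 + 4·M_1 + 1·M_2 = 6(Δ_1 - Δ_0) = 54
Natural end conditions: M_0 = M_2 = 0.
Hence M_0 = 0, M_1 = 27/2, M_2 = 0.
On [3, 4], S'(x) = b_1 + 2c_1·(x - 3) + 3d_1·(x - 3)² with b_1 = Δ_1 - h_1(2M_1 + M_2)/6 = -5/2, c_1 = M_1/2 = 27/4, d_1 = (M_2 - M_1)/(6h_1) = -9/4. So S'(3) = -5/2.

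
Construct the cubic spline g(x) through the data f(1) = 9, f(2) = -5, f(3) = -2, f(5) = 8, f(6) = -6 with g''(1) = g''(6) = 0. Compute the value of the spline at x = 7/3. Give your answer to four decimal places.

Put σ_i = g'' at the i-th knot. Here h = (1, 1, 2, 1) and Δ = (-14, 3, 5, -14), so the interior equations h_(i-1)·σ_(i-1) + 2(h_(i-1)+h_i)·σ_i + h_i·σ_(i+1) = 6(Δ_i − Δ_(i-1)) read
  1·σ_0 + 4·σ_1 + 1·σ_2 = 6(Δ_1 - Δ_0) = 102
  1·σ_1 + 6·σ_2 + 2·σ_3 = 6(Δ_2 - Δ_1) = 12
  2·σ_2 + 6·σ_3 + 1·σ_4 = 6(Δ_3 - Δ_2) = -114
Natural end conditions: σ_0 = σ_4 = 0.
Forward elimination and back-substitution give σ_0 = 0, σ_1 = 1482/61, σ_2 = 294/61, σ_3 = -1257/61, σ_4 = 0.
On [2, 3], g(x) = -5 - 360/61·(x - 2) + 741/61·(x - 2)² - 198/61·(x - 2)³.
With (x - 2) = 1/3: g(7/3) = -350/61.

-5.7377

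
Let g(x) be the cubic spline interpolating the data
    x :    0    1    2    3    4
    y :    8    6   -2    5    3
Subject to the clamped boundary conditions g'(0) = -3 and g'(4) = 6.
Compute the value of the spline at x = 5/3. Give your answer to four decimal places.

Put σ_i = g'' at the i-th knot. Here h = (1, 1, 1, 1) and Δ = (-2, -8, 7, -2), so the interior equations h_(i-1)·σ_(i-1) + 2(h_(i-1)+h_i)·σ_i + h_i·σ_(i+1) = 6(Δ_i − Δ_(i-1)) read
  1·σ_0 + 4·σ_1 + 1·σ_2 = 6(Δ_1 - Δ_0) = -36
  1·σ_1 + 4·σ_2 + 1·σ_3 = 6(Δ_2 - Δ_1) = 90
  1·σ_2 + 4·σ_3 + 1·σ_4 = 6(Δ_3 - Δ_2) = -54
Clamped end conditions give two more equations: 2h_0·σ_0 + h_0·σ_1 = 6(Δ_0 - g'(0)) = 6 and h_3·σ_3 + 2h_3·σ_4 = 6(g'(4) - Δ_3) = 48.
Forward elimination and back-substitution give σ_0 = 96/7, σ_1 = -150/7, σ_2 = 36, σ_3 = -228/7, σ_4 = 282/7.
On [1, 2], g(x) = 6 - 48/7·(x - 1) - 75/7·(x - 1)² + 67/7·(x - 1)³.
With (x - 1) = 2/3: g(5/3) = -94/189.

-0.4974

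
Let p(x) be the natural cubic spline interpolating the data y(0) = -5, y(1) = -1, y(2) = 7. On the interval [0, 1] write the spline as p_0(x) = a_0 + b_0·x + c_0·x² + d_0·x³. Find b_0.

3

Put m_i = p'' at the i-th knot. Here h = (1, 1) and Δ = (4, 8), so the interior equations h_(i-1)·m_(i-1) + 2(h_(i-1)+h_i)·m_i + h_i·m_(i+1) = 6(Δ_i − Δ_(i-1)) read
  1·m_0 + 4·m_1 + 1·m_2 = 6(Δ_1 - Δ_0) = 24
Natural end conditions: m_0 = m_2 = 0.
Solving the tridiagonal system: m_0 = 0, m_1 = 6, m_2 = 0.
On [0, 1], with p_0(x) = a_0 + b_0·x + c_0·x² + d_0·x³: c_0 = m_0/2 = 0, d_0 = (m_1 - m_0)/(6h_0) = 1, b_0 = Δ_0 - h_0(2m_0 + m_1)/6 = 3.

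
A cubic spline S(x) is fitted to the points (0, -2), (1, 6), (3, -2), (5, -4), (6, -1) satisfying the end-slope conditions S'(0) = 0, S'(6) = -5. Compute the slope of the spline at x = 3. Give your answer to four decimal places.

-6.8636

With M_i denoting the second derivative at x_i, h_i = 1, 2, 2, 1, and Δ_i = (y_(i+1) − y_i)/h_i = 8, -4, -1, 3:
  1·M_0 + 6·M_1 + 2·M_2 = 6(Δ_1 - Δ_0) = -72
  2·M_1 + 8·M_2 + 2·M_3 = 6(Δ_2 - Δ_1) = 18
  2·M_2 + 6·M_3 + 1·M_4 = 6(Δ_3 - Δ_2) = 24
Clamped end conditions give two more equations: 2h_0·M_0 + h_0·M_1 = 6(Δ_0 - S'(0)) = 48 and h_3·M_3 + 2h_3·M_4 = 6(S'(6) - Δ_3) = -48.
Solving the tridiagonal system: M_0 = 2225/66, M_1 = -641/33, M_2 = 65/12, M_3 = 223/33, M_4 = -1807/66.
On [3, 5], S'(x) = b_2 + 2c_2·(x - 3) + 3d_2·(x - 3)² with b_2 = Δ_2 - h_2(2M_2 + M_3)/6 = -151/22, c_2 = M_2/2 = 65/24, d_2 = (M_3 - M_2)/(6h_2) = 59/528. So S'(3) = -151/22.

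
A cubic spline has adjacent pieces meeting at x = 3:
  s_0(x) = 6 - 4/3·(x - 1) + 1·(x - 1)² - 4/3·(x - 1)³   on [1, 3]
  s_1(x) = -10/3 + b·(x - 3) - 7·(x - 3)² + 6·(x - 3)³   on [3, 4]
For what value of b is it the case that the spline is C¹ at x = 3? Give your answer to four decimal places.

s_0'(x) = -4/3 + 2·(x - 1) - 4·(x - 1)², so s_0'(3) = -40/3. On the right, s_1'(3) = b, so b = -40/3.

-13.3333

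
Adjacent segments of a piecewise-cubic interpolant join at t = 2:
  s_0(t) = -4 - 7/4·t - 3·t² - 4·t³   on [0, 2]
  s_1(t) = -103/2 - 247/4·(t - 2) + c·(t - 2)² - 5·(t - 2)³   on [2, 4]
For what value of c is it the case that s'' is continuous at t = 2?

-27

s_0''(t) = -6 - 24·t, so s_0''(2) = -54. On the right, s_1''(2) = 2c, so c = -27.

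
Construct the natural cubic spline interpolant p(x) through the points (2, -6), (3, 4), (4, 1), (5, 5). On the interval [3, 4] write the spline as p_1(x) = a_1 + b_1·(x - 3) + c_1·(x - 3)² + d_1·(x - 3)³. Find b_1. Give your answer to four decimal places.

With M_i denoting the second derivative at x_i, h_i = 1, 1, 1, and Δ_i = (y_(i+1) − y_i)/h_i = 10, -3, 4:
  1·M_0 + 4·M_1 + 1·M_2 = 6(Δ_1 - Δ_0) = -78
  1·M_1 + 4·M_2 + 1·M_3 = 6(Δ_2 - Δ_1) = 42
Natural end conditions: M_0 = M_3 = 0.
Hence M_0 = 0, M_1 = -118/5, M_2 = 82/5, M_3 = 0.
On [3, 4], with p_1(x) = a_1 + b_1·(x - 3) + c_1·(x - 3)² + d_1·(x - 3)³: c_1 = M_1/2 = -59/5, d_1 = (M_2 - M_1)/(6h_1) = 20/3, b_1 = Δ_1 - h_1(2M_1 + M_2)/6 = 32/15.

2.1333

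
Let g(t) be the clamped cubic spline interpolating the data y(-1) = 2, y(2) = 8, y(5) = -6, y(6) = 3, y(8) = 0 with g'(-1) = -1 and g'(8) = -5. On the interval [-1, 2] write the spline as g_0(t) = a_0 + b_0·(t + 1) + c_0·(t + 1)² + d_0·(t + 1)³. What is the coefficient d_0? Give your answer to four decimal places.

Put σ_i = g'' at the i-th knot. Here h = (3, 3, 1, 2) and Δ = (2, -14/3, 9, -3/2), so the interior equations h_(i-1)·σ_(i-1) + 2(h_(i-1)+h_i)·σ_i + h_i·σ_(i+1) = 6(Δ_i − Δ_(i-1)) read
  3·σ_0 + 12·σ_1 + 3·σ_2 = 6(Δ_1 - Δ_0) = -40
  3·σ_1 + 8·σ_2 + 1·σ_3 = 6(Δ_2 - Δ_1) = 82
  1·σ_2 + 6·σ_3 + 2·σ_4 = 6(Δ_3 - Δ_2) = -63
Clamped end conditions give two more equations: 2h_0·σ_0 + h_0·σ_1 = 6(Δ_0 - g'(-1)) = 18 and h_3·σ_3 + 2h_3·σ_4 = 6(g'(8) - Δ_3) = -21.
Hence σ_0 = 1219/162, σ_1 = -733/81, σ_2 = 2485/162, σ_3 = -1099/81, σ_4 = 497/324.
On [-1, 2], with g_0(t) = a_0 + b_0·(t + 1) + c_0·(t + 1)² + d_0·(t + 1)³: c_0 = σ_0/2 = 1219/324, d_0 = (σ_1 - σ_0)/(6h_0) = -895/972, b_0 = Δ_0 - h_0(2σ_0 + σ_1)/6 = -1.

-0.9208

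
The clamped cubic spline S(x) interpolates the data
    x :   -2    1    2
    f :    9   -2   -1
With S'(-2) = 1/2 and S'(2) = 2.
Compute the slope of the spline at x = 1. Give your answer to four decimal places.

-1.0625

Let M_i = S''(x_i). Step sizes h_i = 3, 1; slopes of the chords Δ_i = (y_(i+1) - y_i)/h_i = -11/3, 1.
  3·M_0 + 8·M_1 + 1·M_2 = 6(Δ_1 - Δ_0) = 28
Clamped end conditions give two more equations: 2h_0·M_0 + h_0·M_1 = 6(Δ_0 - S'(-2)) = -25 and h_1·M_1 + 2h_1·M_2 = 6(S'(2) - Δ_1) = 6.
Hence M_0 = -175/24, M_1 = 25/4, M_2 = -1/8.
On [1, 2], S'(x) = b_1 + 2c_1·(x - 1) + 3d_1·(x - 1)² with b_1 = Δ_1 - h_1(2M_1 + M_2)/6 = -17/16, c_1 = M_1/2 = 25/8, d_1 = (M_2 - M_1)/(6h_1) = -17/16. So S'(1) = -17/16.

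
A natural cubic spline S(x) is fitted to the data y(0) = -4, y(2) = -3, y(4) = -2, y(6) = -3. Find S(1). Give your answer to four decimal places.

-3.5500

Put m_i = S'' at the i-th knot. Here h = (2, 2, 2) and Δ = (1/2, 1/2, -1/2), so the interior equations h_(i-1)·m_(i-1) + 2(h_(i-1)+h_i)·m_i + h_i·m_(i+1) = 6(Δ_i − Δ_(i-1)) read
  2·m_0 + 8·m_1 + 2·m_2 = 6(Δ_1 - Δ_0) = 0
  2·m_1 + 8·m_2 + 2·m_3 = 6(Δ_2 - Δ_1) = -6
Natural end conditions: m_0 = m_3 = 0.
Solving: m_0 = 0, m_1 = 1/5, m_2 = -4/5, m_3 = 0.
On [0, 2], S(x) = -4 + 13/30·x + 0·x² + 1/60·x³.
With x = 1: S(1) = -71/20.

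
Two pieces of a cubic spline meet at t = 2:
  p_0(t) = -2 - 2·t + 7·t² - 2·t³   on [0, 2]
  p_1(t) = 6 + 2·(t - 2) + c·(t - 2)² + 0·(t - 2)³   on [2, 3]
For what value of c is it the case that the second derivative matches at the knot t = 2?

p_0''(t) = 14 - 12·t, so p_0''(2) = -10. On the right, p_1''(2) = 2c, so c = -5.

-5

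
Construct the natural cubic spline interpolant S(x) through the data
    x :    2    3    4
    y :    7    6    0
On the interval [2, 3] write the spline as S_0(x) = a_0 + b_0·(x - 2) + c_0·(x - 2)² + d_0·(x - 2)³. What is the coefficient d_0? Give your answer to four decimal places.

-1.2500

Let M_i = S''(x_i). Step sizes h_i = 1, 1; slopes of the chords Δ_i = (y_(i+1) - y_i)/h_i = -1, -6.
  1·M_0 + 4·M_1 + 1·M_2 = 6(Δ_1 - Δ_0) = -30
Natural end conditions: M_0 = M_2 = 0.
Forward elimination and back-substitution give M_0 = 0, M_1 = -15/2, M_2 = 0.
On [2, 3], with S_0(x) = a_0 + b_0·(x - 2) + c_0·(x - 2)² + d_0·(x - 2)³: c_0 = M_0/2 = 0, d_0 = (M_1 - M_0)/(6h_0) = -5/4, b_0 = Δ_0 - h_0(2M_0 + M_1)/6 = 1/4.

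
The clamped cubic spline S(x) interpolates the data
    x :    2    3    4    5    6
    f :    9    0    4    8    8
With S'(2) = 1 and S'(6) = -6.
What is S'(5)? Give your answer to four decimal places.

Write M_i for S''(x_i). With h_i = 1, 1, 1, 1 and divided differences Δ_i = -9, 4, 4, 0, the continuity of S' gives the tridiagonal system
  1·M_0 + 4·M_1 + 1·M_2 = 6(Δ_1 - Δ_0) = 78
  1·M_1 + 4·M_2 + 1·M_3 = 6(Δ_2 - Δ_1) = 0
  1·M_2 + 4·M_3 + 1·M_4 = 6(Δ_3 - Δ_2) = -24
Clamped end conditions give two more equations: 2h_0·M_0 + h_0·M_1 = 6(Δ_0 - S'(2)) = -60 and h_3·M_3 + 2h_3·M_4 = 6(S'(6) - Δ_3) = -36.
Solving: M_0 = -653/14, M_1 = 233/7, M_2 = -17/2, M_3 = 5/7, M_4 = -257/14.
On [5, 6], S'(x) = b_3 + 2c_3·(x - 5) + 3d_3·(x - 5)² with b_3 = Δ_3 - h_3(2M_3 + M_4)/6 = 79/28, c_3 = M_3/2 = 5/14, d_3 = (M_4 - M_3)/(6h_3) = -89/28. So S'(5) = 79/28.

2.8214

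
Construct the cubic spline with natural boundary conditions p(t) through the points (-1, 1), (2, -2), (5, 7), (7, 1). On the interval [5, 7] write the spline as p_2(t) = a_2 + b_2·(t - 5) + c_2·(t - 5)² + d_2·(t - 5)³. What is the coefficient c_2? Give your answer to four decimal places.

With M_i denoting the second derivative at x_i, h_i = 3, 3, 2, and Δ_i = (y_(i+1) − y_i)/h_i = -1, 3, -3:
  3·M_0 + 12·M_1 + 3·M_2 = 6(Δ_1 - Δ_0) = 24
  3·M_1 + 10·M_2 + 2·M_3 = 6(Δ_2 - Δ_1) = -36
Natural end conditions: M_0 = M_3 = 0.
Solving the tridiagonal system: M_0 = 0, M_1 = 116/37, M_2 = -168/37, M_3 = 0.
On [5, 7], with p_2(t) = a_2 + b_2·(t - 5) + c_2·(t - 5)² + d_2·(t - 5)³: c_2 = M_2/2 = -84/37, d_2 = (M_3 - M_2)/(6h_2) = 14/37, b_2 = Δ_2 - h_2(2M_2 + M_3)/6 = 1/37.

-2.2703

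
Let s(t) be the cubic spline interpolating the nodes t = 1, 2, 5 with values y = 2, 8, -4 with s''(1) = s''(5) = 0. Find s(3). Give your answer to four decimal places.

8.1667

Put σ_i = s'' at the i-th knot. Here h = (1, 3) and Δ = (6, -4), so the interior equations h_(i-1)·σ_(i-1) + 2(h_(i-1)+h_i)·σ_i + h_i·σ_(i+1) = 6(Δ_i − Δ_(i-1)) read
  1·σ_0 + 8·σ_1 + 3·σ_2 = 6(Δ_1 - Δ_0) = -60
Natural end conditions: σ_0 = σ_2 = 0.
Solving: σ_0 = 0, σ_1 = -15/2, σ_2 = 0.
On [2, 5], s(t) = 8 + 7/2·(t - 2) - 15/4·(t - 2)² + 5/12·(t - 2)³.
With (t - 2) = 1: s(3) = 49/6.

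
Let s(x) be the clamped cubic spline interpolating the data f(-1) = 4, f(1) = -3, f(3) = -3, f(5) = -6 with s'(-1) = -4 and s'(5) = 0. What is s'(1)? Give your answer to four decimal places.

-1.4333

With m_i denoting the second derivative at x_i, h_i = 2, 2, 2, and Δ_i = (y_(i+1) − y_i)/h_i = -7/2, 0, -3/2:
  2·m_0 + 8·m_1 + 2·m_2 = 6(Δ_1 - Δ_0) = 21
  2·m_1 + 8·m_2 + 2·m_3 = 6(Δ_2 - Δ_1) = -9
Clamped end conditions give two more equations: 2h_0·m_0 + h_0·m_1 = 6(Δ_0 - s'(-1)) = 3 and h_2·m_2 + 2h_2·m_3 = 6(s'(5) - Δ_2) = 9.
Solving: m_0 = -16/15, m_1 = 109/30, m_2 = -89/30, m_3 = 56/15.
On [1, 3], s'(x) = b_1 + 2c_1·(x - 1) + 3d_1·(x - 1)² with b_1 = Δ_1 - h_1(2m_1 + m_2)/6 = -43/30, c_1 = m_1/2 = 109/60, d_1 = (m_2 - m_1)/(6h_1) = -11/20. So s'(1) = -43/30.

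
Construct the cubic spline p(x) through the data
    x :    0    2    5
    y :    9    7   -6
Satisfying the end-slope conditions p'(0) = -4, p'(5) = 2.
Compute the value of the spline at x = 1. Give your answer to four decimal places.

Put M_i = p'' at the i-th knot. Here h = (2, 3) and Δ = (-1, -13/3), so the interior equations h_(i-1)·M_(i-1) + 2(h_(i-1)+h_i)·M_i + h_i·M_(i+1) = 6(Δ_i − Δ_(i-1)) read
  2·M_0 + 10·M_1 + 3·M_2 = 6(Δ_1 - Δ_0) = -20
Clamped end conditions give two more equations: 2h_0·M_0 + h_0·M_1 = 6(Δ_0 - p'(0)) = 18 and h_1·M_1 + 2h_1·M_2 = 6(p'(5) - Δ_1) = 38.
Hence M_0 = 77/10, M_1 = -32/5, M_2 = 143/15.
On [0, 2], p(x) = 9 - 4·x + 77/20·x² - 47/40·x³.
With x = 1: p(1) = 307/40.

7.6750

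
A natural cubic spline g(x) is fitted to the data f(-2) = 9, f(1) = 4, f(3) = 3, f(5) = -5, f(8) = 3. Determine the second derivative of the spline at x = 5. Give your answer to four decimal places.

4.8444

With M_i denoting the second derivative at x_i, h_i = 3, 2, 2, 3, and Δ_i = (y_(i+1) − y_i)/h_i = -5/3, -1/2, -4, 8/3:
  3·M_0 + 10·M_1 + 2·M_2 = 6(Δ_1 - Δ_0) = 7
  2·M_1 + 8·M_2 + 2·M_3 = 6(Δ_2 - Δ_1) = -21
  2·M_2 + 10·M_3 + 3·M_4 = 6(Δ_3 - Δ_2) = 40
Natural end conditions: M_0 = M_4 = 0.
Solving the tridiagonal system: M_0 = 0, M_1 = 139/90, M_2 = -38/9, M_3 = 218/45, M_4 = 0.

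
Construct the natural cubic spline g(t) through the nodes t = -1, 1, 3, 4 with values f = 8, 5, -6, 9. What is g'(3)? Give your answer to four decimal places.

Let σ_i = g''(x_i). Step sizes h_i = 2, 2, 1; slopes of the chords Δ_i = (y_(i+1) - y_i)/h_i = -3/2, -11/2, 15.
  2·σ_0 + 8·σ_1 + 2·σ_2 = 6(Δ_1 - Δ_0) = -24
  2·σ_1 + 6·σ_2 + 1·σ_3 = 6(Δ_2 - Δ_1) = 123
Natural end conditions: σ_0 = σ_3 = 0.
Forward elimination and back-substitution give σ_0 = 0, σ_1 = -195/22, σ_2 = 258/11, σ_3 = 0.
On [3, 4], g'(t) = b_2 + 2c_2·(t - 3) + 3d_2·(t - 3)² with b_2 = Δ_2 - h_2(2σ_2 + σ_3)/6 = 79/11, c_2 = σ_2/2 = 129/11, d_2 = (σ_3 - σ_2)/(6h_2) = -43/11. So g'(3) = 79/11.

7.1818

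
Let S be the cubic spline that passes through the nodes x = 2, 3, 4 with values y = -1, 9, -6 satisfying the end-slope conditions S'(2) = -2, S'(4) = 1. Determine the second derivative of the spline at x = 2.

75

Put σ_i = S'' at the i-th knot. Here h = (1, 1) and Δ = (10, -15), so the interior equations h_(i-1)·σ_(i-1) + 2(h_(i-1)+h_i)·σ_i + h_i·σ_(i+1) = 6(Δ_i − Δ_(i-1)) read
  1·σ_0 + 4·σ_1 + 1·σ_2 = 6(Δ_1 - Δ_0) = -150
Clamped end conditions give two more equations: 2h_0·σ_0 + h_0·σ_1 = 6(Δ_0 - S'(2)) = 72 and h_1·σ_1 + 2h_1·σ_2 = 6(S'(4) - Δ_1) = 96.
Solving: σ_0 = 75, σ_1 = -78, σ_2 = 87.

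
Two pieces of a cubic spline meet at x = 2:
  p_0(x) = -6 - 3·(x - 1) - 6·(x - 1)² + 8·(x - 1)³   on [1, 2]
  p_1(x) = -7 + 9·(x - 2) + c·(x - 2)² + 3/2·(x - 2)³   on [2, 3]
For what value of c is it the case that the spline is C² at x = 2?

p_0''(x) = -12 + 48·(x - 1), so p_0''(2) = 36. On the right, p_1''(2) = 2c, so c = 18.

18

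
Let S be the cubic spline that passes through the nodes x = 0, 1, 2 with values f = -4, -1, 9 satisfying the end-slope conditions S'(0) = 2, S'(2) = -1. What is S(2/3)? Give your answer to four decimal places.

Put M_i = S'' at the i-th knot. Here h = (1, 1) and Δ = (3, 10), so the interior equations h_(i-1)·M_(i-1) + 2(h_(i-1)+h_i)·M_i + h_i·M_(i+1) = 6(Δ_i − Δ_(i-1)) read
  1·M_0 + 4·M_1 + 1·M_2 = 6(Δ_1 - Δ_0) = 42
Clamped end conditions give two more equations: 2h_0·M_0 + h_0·M_1 = 6(Δ_0 - S'(0)) = 6 and h_1·M_1 + 2h_1·M_2 = 6(S'(2) - Δ_1) = -66.
Solving the tridiagonal system: M_0 = -9, M_1 = 24, M_2 = -45.
On [0, 1], S(x) = -4 + 2·x - 9/2·x² + 11/2·x³.
With x = 2/3: S(2/3) = -82/27.

-3.0370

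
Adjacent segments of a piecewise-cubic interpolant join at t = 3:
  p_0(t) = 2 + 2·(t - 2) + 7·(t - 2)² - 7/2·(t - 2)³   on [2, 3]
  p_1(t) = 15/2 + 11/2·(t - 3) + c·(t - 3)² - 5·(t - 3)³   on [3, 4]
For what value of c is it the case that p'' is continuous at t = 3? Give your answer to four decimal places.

-3.5000

p_0''(t) = 14 - 21·(t - 2), so p_0''(3) = -7. On the right, p_1''(3) = 2c, so c = -7/2.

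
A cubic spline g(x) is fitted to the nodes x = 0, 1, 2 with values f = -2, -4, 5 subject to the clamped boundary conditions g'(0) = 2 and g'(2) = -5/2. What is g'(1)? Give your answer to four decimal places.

5.3750

With M_i denoting the second derivative at x_i, h_i = 1, 1, and Δ_i = (y_(i+1) − y_i)/h_i = -2, 9:
  1·M_0 + 4·M_1 + 1·M_2 = 6(Δ_1 - Δ_0) = 66
Clamped end conditions give two more equations: 2h_0·M_0 + h_0·M_1 = 6(Δ_0 - g'(0)) = -24 and h_1·M_1 + 2h_1·M_2 = 6(g'(2) - Δ_1) = -69.
Forward elimination and back-substitution give M_0 = -123/4, M_1 = 75/2, M_2 = -213/4.
On [1, 2], g'(x) = b_1 + 2c_1·(x - 1) + 3d_1·(x - 1)² with b_1 = Δ_1 - h_1(2M_1 + M_2)/6 = 43/8, c_1 = M_1/2 = 75/4, d_1 = (M_2 - M_1)/(6h_1) = -121/8. So g'(1) = 43/8.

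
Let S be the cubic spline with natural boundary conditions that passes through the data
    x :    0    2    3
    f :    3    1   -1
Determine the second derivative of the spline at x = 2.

-1

With m_i denoting the second derivative at x_i, h_i = 2, 1, and Δ_i = (y_(i+1) − y_i)/h_i = -1, -2:
  2·m_0 + 6·m_1 + 1·m_2 = 6(Δ_1 - Δ_0) = -6
Natural end conditions: m_0 = m_2 = 0.
Forward elimination and back-substitution give m_0 = 0, m_1 = -1, m_2 = 0.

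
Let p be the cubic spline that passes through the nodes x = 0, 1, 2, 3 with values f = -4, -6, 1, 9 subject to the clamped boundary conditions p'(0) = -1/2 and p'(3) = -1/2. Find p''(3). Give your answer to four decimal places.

With M_i denoting the second derivative at x_i, h_i = 1, 1, 1, and Δ_i = (y_(i+1) − y_i)/h_i = -2, 7, 8:
  1·M_0 + 4·M_1 + 1·M_2 = 6(Δ_1 - Δ_0) = 54
  1·M_1 + 4·M_2 + 1·M_3 = 6(Δ_2 - Δ_1) = 6
Clamped end conditions give two more equations: 2h_0·M_0 + h_0·M_1 = 6(Δ_0 - p'(0)) = -9 and h_2·M_2 + 2h_2·M_3 = 6(p'(3) - Δ_2) = -51.
Forward elimination and back-substitution give M_0 = -61/5, M_1 = 77/5, M_2 = 23/5, M_3 = -139/5.

-27.8000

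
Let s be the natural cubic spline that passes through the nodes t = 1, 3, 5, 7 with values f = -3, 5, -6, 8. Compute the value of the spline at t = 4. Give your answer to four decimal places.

-0.9500

With σ_i denoting the second derivative at x_i, h_i = 2, 2, 2, and Δ_i = (y_(i+1) − y_i)/h_i = 4, -11/2, 7:
  2·σ_0 + 8·σ_1 + 2·σ_2 = 6(Δ_1 - Δ_0) = -57
  2·σ_1 + 8·σ_2 + 2·σ_3 = 6(Δ_2 - Δ_1) = 75
Natural end conditions: σ_0 = σ_3 = 0.
Hence σ_0 = 0, σ_1 = -101/10, σ_2 = 119/10, σ_3 = 0.
On [3, 5], s(t) = 5 - 41/15·(t - 3) - 101/20·(t - 3)² + 11/6·(t - 3)³.
With (t - 3) = 1: s(4) = -19/20.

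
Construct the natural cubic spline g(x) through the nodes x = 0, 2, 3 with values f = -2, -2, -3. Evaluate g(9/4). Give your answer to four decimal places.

Let m_i = g''(x_i). Step sizes h_i = 2, 1; slopes of the chords Δ_i = (y_(i+1) - y_i)/h_i = 0, -1.
  2·m_0 + 6·m_1 + 1·m_2 = 6(Δ_1 - Δ_0) = -6
Natural end conditions: m_0 = m_2 = 0.
Forward elimination and back-substitution give m_0 = 0, m_1 = -1, m_2 = 0.
On [2, 3], g(x) = -2 - 2/3·(x - 2) - 1/2·(x - 2)² + 1/6·(x - 2)³.
With (x - 2) = 1/4: g(9/4) = -281/128.

-2.1953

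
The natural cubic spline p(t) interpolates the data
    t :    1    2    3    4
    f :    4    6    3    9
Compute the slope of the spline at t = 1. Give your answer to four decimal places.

With M_i denoting the second derivative at x_i, h_i = 1, 1, 1, and Δ_i = (y_(i+1) − y_i)/h_i = 2, -3, 6:
  1·M_0 + 4·M_1 + 1·M_2 = 6(Δ_1 - Δ_0) = -30
  1·M_1 + 4·M_2 + 1·M_3 = 6(Δ_2 - Δ_1) = 54
Natural end conditions: M_0 = M_3 = 0.
Forward elimination and back-substitution give M_0 = 0, M_1 = -58/5, M_2 = 82/5, M_3 = 0.
On [1, 2], p'(t) = b_0 + 2c_0·(t - 1) + 3d_0·(t - 1)² with b_0 = Δ_0 - h_0(2M_0 + M_1)/6 = 59/15, c_0 = M_0/2 = 0, d_0 = (M_1 - M_0)/(6h_0) = -29/15. So p'(1) = 59/15.

3.9333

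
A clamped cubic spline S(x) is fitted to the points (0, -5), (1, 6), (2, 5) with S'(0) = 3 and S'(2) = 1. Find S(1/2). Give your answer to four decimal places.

0.0625

Let σ_i = S''(x_i). Step sizes h_i = 1, 1; slopes of the chords Δ_i = (y_(i+1) - y_i)/h_i = 11, -1.
  1·σ_0 + 4·σ_1 + 1·σ_2 = 6(Δ_1 - Δ_0) = -72
Clamped end conditions give two more equations: 2h_0·σ_0 + h_0·σ_1 = 6(Δ_0 - S'(0)) = 48 and h_1·σ_1 + 2h_1·σ_2 = 6(S'(2) - Δ_1) = 12.
Solving the tridiagonal system: σ_0 = 41, σ_1 = -34, σ_2 = 23.
On [0, 1], S(x) = -5 + 3·x + 41/2·x² - 25/2·x³.
With x = 1/2: S(1/2) = 1/16.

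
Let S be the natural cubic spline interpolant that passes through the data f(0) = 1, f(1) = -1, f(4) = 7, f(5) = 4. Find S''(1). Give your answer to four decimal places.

5.9273

Write M_i for S''(x_i). With h_i = 1, 3, 1 and divided differences Δ_i = -2, 8/3, -3, the continuity of S' gives the tridiagonal system
  1·M_0 + 8·M_1 + 3·M_2 = 6(Δ_1 - Δ_0) = 28
  3·M_1 + 8·M_2 + 1·M_3 = 6(Δ_2 - Δ_1) = -34
Natural end conditions: M_0 = M_3 = 0.
Solving the tridiagonal system: M_0 = 0, M_1 = 326/55, M_2 = -356/55, M_3 = 0.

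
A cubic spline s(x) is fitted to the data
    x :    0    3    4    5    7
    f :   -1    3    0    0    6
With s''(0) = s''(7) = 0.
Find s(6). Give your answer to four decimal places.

2.4551

With m_i denoting the second derivative at x_i, h_i = 3, 1, 1, 2, and Δ_i = (y_(i+1) − y_i)/h_i = 4/3, -3, 0, 3:
  3·m_0 + 8·m_1 + 1·m_2 = 6(Δ_1 - Δ_0) = -26
  1·m_1 + 4·m_2 + 1·m_3 = 6(Δ_2 - Δ_1) = 18
  1·m_2 + 6·m_3 + 2·m_4 = 6(Δ_3 - Δ_2) = 18
Natural end conditions: m_0 = m_4 = 0.
Solving: m_0 = 0, m_1 = -344/89, m_2 = 438/89, m_3 = 194/89, m_4 = 0.
On [5, 7], s(x) = 0 + 413/267·(x - 5) + 97/89·(x - 5)² - 97/534·(x - 5)³.
With (x - 5) = 1: s(6) = 437/178.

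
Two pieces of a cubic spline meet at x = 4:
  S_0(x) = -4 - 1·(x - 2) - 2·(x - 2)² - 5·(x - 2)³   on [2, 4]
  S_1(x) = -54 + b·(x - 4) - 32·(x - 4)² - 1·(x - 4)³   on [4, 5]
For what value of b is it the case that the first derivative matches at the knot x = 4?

S_0'(x) = -1 - 4·(x - 2) - 15·(x - 2)², so S_0'(4) = -69. On the right, S_1'(4) = b, so b = -69.

-69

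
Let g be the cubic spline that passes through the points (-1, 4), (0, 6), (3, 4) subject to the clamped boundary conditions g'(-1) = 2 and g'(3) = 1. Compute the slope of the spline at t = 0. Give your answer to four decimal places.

Let M_i = g''(x_i). Step sizes h_i = 1, 3; slopes of the chords Δ_i = (y_(i+1) - y_i)/h_i = 2, -2/3.
  1·M_0 + 8·M_1 + 3·M_2 = 6(Δ_1 - Δ_0) = -16
Clamped end conditions give two more equations: 2h_0·M_0 + h_0·M_1 = 6(Δ_0 - g'(-1)) = 0 and h_1·M_1 + 2h_1·M_2 = 6(g'(3) - Δ_1) = 10.
Forward elimination and back-substitution give M_0 = 7/4, M_1 = -7/2, M_2 = 41/12.
On [0, 3], g'(t) = b_1 + 2c_1·t + 3d_1·t² with b_1 = Δ_1 - h_1(2M_1 + M_2)/6 = 9/8, c_1 = M_1/2 = -7/4, d_1 = (M_2 - M_1)/(6h_1) = 83/216. So g'(0) = 9/8.

1.1250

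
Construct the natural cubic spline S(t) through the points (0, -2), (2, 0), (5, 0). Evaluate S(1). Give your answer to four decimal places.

-0.8500

With m_i denoting the second derivative at x_i, h_i = 2, 3, and Δ_i = (y_(i+1) − y_i)/h_i = 1, 0:
  2·m_0 + 10·m_1 + 3·m_2 = 6(Δ_1 - Δ_0) = -6
Natural end conditions: m_0 = m_2 = 0.
Hence m_0 = 0, m_1 = -3/5, m_2 = 0.
On [0, 2], S(t) = -2 + 6/5·t + 0·t² - 1/20·t³.
With t = 1: S(1) = -17/20.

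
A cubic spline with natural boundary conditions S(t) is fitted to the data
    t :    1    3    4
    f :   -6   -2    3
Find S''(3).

Let M_i = S''(x_i). Step sizes h_i = 2, 1; slopes of the chords Δ_i = (y_(i+1) - y_i)/h_i = 2, 5.
  2·M_0 + 6·M_1 + 1·M_2 = 6(Δ_1 - Δ_0) = 18
Natural end conditions: M_0 = M_2 = 0.
Solving: M_0 = 0, M_1 = 3, M_2 = 0.

3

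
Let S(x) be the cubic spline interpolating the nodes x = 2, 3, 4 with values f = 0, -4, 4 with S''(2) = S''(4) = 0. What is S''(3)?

18

Write M_i for S''(x_i). With h_i = 1, 1 and divided differences Δ_i = -4, 8, the continuity of S' gives the tridiagonal system
  1·M_0 + 4·M_1 + 1·M_2 = 6(Δ_1 - Δ_0) = 72
Natural end conditions: M_0 = M_2 = 0.
Solving the tridiagonal system: M_0 = 0, M_1 = 18, M_2 = 0.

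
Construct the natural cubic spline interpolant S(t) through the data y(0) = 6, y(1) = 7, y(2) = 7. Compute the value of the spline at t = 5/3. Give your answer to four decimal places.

7.0741

Write m_i for S''(x_i). With h_i = 1, 1 and divided differences Δ_i = 1, 0, the continuity of S' gives the tridiagonal system
  1·m_0 + 4·m_1 + 1·m_2 = 6(Δ_1 - Δ_0) = -6
Natural end conditions: m_0 = m_2 = 0.
Solving: m_0 = 0, m_1 = -3/2, m_2 = 0.
On [1, 2], S(t) = 7 + 1/2·(t - 1) - 3/4·(t - 1)² + 1/4·(t - 1)³.
With (t - 1) = 2/3: S(5/3) = 191/27.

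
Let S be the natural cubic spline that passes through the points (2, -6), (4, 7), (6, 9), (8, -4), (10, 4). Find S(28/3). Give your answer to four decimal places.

Write σ_i for S''(x_i). With h_i = 2, 2, 2, 2 and divided differences Δ_i = 13/2, 1, -13/2, 4, the continuity of S' gives the tridiagonal system
  2·σ_0 + 8·σ_1 + 2·σ_2 = 6(Δ_1 - Δ_0) = -33
  2·σ_1 + 8·σ_2 + 2·σ_3 = 6(Δ_2 - Δ_1) = -45
  2·σ_2 + 8·σ_3 + 2·σ_4 = 6(Δ_3 - Δ_2) = 63
Natural end conditions: σ_0 = σ_4 = 0.
Solving: σ_0 = 0, σ_1 = -9/4, σ_2 = -15/2, σ_3 = 39/4, σ_4 = 0.
On [8, 10], S(x) = -4 - 5/2·(x - 8) + 39/8·(x - 8)² - 13/16·(x - 8)³.
With (x - 8) = 4/3: S(28/3) = -16/27.

-0.5926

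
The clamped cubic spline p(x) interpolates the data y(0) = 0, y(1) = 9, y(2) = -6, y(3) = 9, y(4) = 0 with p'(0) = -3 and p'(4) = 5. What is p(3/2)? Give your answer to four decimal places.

1.0089

Write σ_i for p''(x_i). With h_i = 1, 1, 1, 1 and divided differences Δ_i = 9, -15, 15, -9, the continuity of p' gives the tridiagonal system
  1·σ_0 + 4·σ_1 + 1·σ_2 = 6(Δ_1 - Δ_0) = -144
  1·σ_1 + 4·σ_2 + 1·σ_3 = 6(Δ_2 - Δ_1) = 180
  1·σ_2 + 4·σ_3 + 1·σ_4 = 6(Δ_3 - Δ_2) = -144
Clamped end conditions give two more equations: 2h_0·σ_0 + h_0·σ_1 = 6(Δ_0 - p'(0)) = 72 and h_3·σ_3 + 2h_3·σ_4 = 6(p'(4) - Δ_3) = 84.
Forward elimination and back-substitution give σ_0 = 515/7, σ_1 = -526/7, σ_2 = 83, σ_3 = -538/7, σ_4 = 563/7.
On [1, 2], p(x) = 9 - 53/14·(x - 1) - 263/7·(x - 1)² + 369/14·(x - 1)³.
With (x - 1) = 1/2: p(3/2) = 113/112.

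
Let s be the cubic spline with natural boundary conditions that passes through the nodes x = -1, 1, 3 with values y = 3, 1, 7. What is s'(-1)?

Let M_i = s''(x_i). Step sizes h_i = 2, 2; slopes of the chords Δ_i = (y_(i+1) - y_i)/h_i = -1, 3.
  2·M_0 + 8·M_1 + 2·M_2 = 6(Δ_1 - Δ_0) = 24
Natural end conditions: M_0 = M_2 = 0.
Hence M_0 = 0, M_1 = 3, M_2 = 0.
On [-1, 1], s'(x) = b_0 + 2c_0·(x + 1) + 3d_0·(x + 1)² with b_0 = Δ_0 - h_0(2M_0 + M_1)/6 = -2, c_0 = M_0/2 = 0, d_0 = (M_1 - M_0)/(6h_0) = 1/4. So s'(-1) = -2.

-2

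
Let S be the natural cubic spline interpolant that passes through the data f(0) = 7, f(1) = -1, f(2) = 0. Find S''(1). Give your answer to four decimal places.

With M_i denoting the second derivative at x_i, h_i = 1, 1, and Δ_i = (y_(i+1) − y_i)/h_i = -8, 1:
  1·M_0 + 4·M_1 + 1·M_2 = 6(Δ_1 - Δ_0) = 54
Natural end conditions: M_0 = M_2 = 0.
Hence M_0 = 0, M_1 = 27/2, M_2 = 0.

13.5000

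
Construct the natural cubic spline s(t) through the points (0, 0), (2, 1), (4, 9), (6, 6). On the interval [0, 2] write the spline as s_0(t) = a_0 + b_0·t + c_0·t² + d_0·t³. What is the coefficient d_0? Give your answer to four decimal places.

Write m_i for s''(x_i). With h_i = 2, 2, 2 and divided differences Δ_i = 1/2, 4, -3/2, the continuity of s' gives the tridiagonal system
  2·m_0 + 8·m_1 + 2·m_2 = 6(Δ_1 - Δ_0) = 21
  2·m_1 + 8·m_2 + 2·m_3 = 6(Δ_2 - Δ_1) = -33
Natural end conditions: m_0 = m_3 = 0.
Solving: m_0 = 0, m_1 = 39/10, m_2 = -51/10, m_3 = 0.
On [0, 2], with s_0(t) = a_0 + b_0·t + c_0·t² + d_0·t³: c_0 = m_0/2 = 0, d_0 = (m_1 - m_0)/(6h_0) = 13/40, b_0 = Δ_0 - h_0(2m_0 + m_1)/6 = -4/5.

0.3250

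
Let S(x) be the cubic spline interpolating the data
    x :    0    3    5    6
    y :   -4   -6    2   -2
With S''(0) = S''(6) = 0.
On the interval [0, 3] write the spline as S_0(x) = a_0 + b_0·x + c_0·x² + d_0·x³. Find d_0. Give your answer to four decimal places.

0.2619

With σ_i denoting the second derivative at x_i, h_i = 3, 2, 1, and Δ_i = (y_(i+1) − y_i)/h_i = -2/3, 4, -4:
  3·σ_0 + 10·σ_1 + 2·σ_2 = 6(Δ_1 - Δ_0) = 28
  2·σ_1 + 6·σ_2 + 1·σ_3 = 6(Δ_2 - Δ_1) = -48
Natural end conditions: σ_0 = σ_3 = 0.
Forward elimination and back-substitution give σ_0 = 0, σ_1 = 33/7, σ_2 = -67/7, σ_3 = 0.
On [0, 3], with S_0(x) = a_0 + b_0·x + c_0·x² + d_0·x³: c_0 = σ_0/2 = 0, d_0 = (σ_1 - σ_0)/(6h_0) = 11/42, b_0 = Δ_0 - h_0(2σ_0 + σ_1)/6 = -127/42.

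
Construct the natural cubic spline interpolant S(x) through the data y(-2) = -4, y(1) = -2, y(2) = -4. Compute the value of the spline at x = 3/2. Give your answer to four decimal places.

With M_i denoting the second derivative at x_i, h_i = 3, 1, and Δ_i = (y_(i+1) − y_i)/h_i = 2/3, -2:
  3·M_0 + 8·M_1 + 1·M_2 = 6(Δ_1 - Δ_0) = -16
Natural end conditions: M_0 = M_2 = 0.
Forward elimination and back-substitution give M_0 = 0, M_1 = -2, M_2 = 0.
On [1, 2], S(x) = -2 - 4/3·(x - 1) - 1·(x - 1)² + 1/3·(x - 1)³.
With (x - 1) = 1/2: S(3/2) = -23/8.

-2.8750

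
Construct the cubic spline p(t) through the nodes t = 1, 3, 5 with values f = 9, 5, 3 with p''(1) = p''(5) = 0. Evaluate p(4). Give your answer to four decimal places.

Let M_i = p''(x_i). Step sizes h_i = 2, 2; slopes of the chords Δ_i = (y_(i+1) - y_i)/h_i = -2, -1.
  2·M_0 + 8·M_1 + 2·M_2 = 6(Δ_1 - Δ_0) = 6
Natural end conditions: M_0 = M_2 = 0.
Hence M_0 = 0, M_1 = 3/4, M_2 = 0.
On [3, 5], p(t) = 5 - 3/2·(t - 3) + 3/8·(t - 3)² - 1/16·(t - 3)³.
With (t - 3) = 1: p(4) = 61/16.

3.8125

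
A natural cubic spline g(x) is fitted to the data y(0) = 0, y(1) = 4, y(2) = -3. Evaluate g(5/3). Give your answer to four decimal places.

0.1481

Put M_i = g'' at the i-th knot. Here h = (1, 1) and Δ = (4, -7), so the interior equations h_(i-1)·M_(i-1) + 2(h_(i-1)+h_i)·M_i + h_i·M_(i+1) = 6(Δ_i − Δ_(i-1)) read
  1·M_0 + 4·M_1 + 1·M_2 = 6(Δ_1 - Δ_0) = -66
Natural end conditions: M_0 = M_2 = 0.
Hence M_0 = 0, M_1 = -33/2, M_2 = 0.
On [1, 2], g(x) = 4 - 3/2·(x - 1) - 33/4·(x - 1)² + 11/4·(x - 1)³.
With (x - 1) = 2/3: g(5/3) = 4/27.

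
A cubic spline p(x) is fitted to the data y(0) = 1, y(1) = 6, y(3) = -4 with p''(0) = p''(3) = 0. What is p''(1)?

-10

Let M_i = p''(x_i). Step sizes h_i = 1, 2; slopes of the chords Δ_i = (y_(i+1) - y_i)/h_i = 5, -5.
  1·M_0 + 6·M_1 + 2·M_2 = 6(Δ_1 - Δ_0) = -60
Natural end conditions: M_0 = M_2 = 0.
Solving the tridiagonal system: M_0 = 0, M_1 = -10, M_2 = 0.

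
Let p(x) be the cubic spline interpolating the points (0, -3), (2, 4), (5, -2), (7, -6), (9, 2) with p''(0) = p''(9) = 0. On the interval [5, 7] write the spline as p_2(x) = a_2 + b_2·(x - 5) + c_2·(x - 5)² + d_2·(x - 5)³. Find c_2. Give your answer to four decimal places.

Write M_i for p''(x_i). With h_i = 2, 3, 2, 2 and divided differences Δ_i = 7/2, -2, -2, 4, the continuity of p' gives the tridiagonal system
  2·M_0 + 10·M_1 + 3·M_2 = 6(Δ_1 - Δ_0) = -33
  3·M_1 + 10·M_2 + 2·M_3 = 6(Δ_2 - Δ_1) = 0
  2·M_2 + 8·M_3 + 2·M_4 = 6(Δ_3 - Δ_2) = 36
Natural end conditions: M_0 = M_4 = 0.
Solving: M_0 = 0, M_1 = -573/172, M_2 = 9/86, M_3 = 1539/344, M_4 = 0.
On [5, 7], with p_2(x) = a_2 + b_2·(x - 5) + c_2·(x - 5)² + d_2·(x - 5)³: c_2 = M_2/2 = 9/172, d_2 = (M_3 - M_2)/(6h_2) = 501/1376, b_2 = Δ_2 - h_2(2M_2 + M_3)/6 = -1225/344.

0.0523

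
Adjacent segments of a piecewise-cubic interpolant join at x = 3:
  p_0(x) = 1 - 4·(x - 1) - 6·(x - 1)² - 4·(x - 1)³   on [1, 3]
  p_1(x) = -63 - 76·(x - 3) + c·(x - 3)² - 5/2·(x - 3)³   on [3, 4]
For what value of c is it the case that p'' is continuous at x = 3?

p_0''(x) = -12 - 24·(x - 1), so p_0''(3) = -60. On the right, p_1''(3) = 2c, so c = -30.

-30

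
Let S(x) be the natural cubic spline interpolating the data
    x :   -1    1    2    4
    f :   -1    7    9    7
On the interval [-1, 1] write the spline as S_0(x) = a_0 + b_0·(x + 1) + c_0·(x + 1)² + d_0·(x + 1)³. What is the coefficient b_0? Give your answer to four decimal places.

4.5143

Let m_i = S''(x_i). Step sizes h_i = 2, 1, 2; slopes of the chords Δ_i = (y_(i+1) - y_i)/h_i = 4, 2, -1.
  2·m_0 + 6·m_1 + 1·m_2 = 6(Δ_1 - Δ_0) = -12
  1·m_1 + 6·m_2 + 2·m_3 = 6(Δ_2 - Δ_1) = -18
Natural end conditions: m_0 = m_3 = 0.
Forward elimination and back-substitution give m_0 = 0, m_1 = -54/35, m_2 = -96/35, m_3 = 0.
On [-1, 1], with S_0(x) = a_0 + b_0·(x + 1) + c_0·(x + 1)² + d_0·(x + 1)³: c_0 = m_0/2 = 0, d_0 = (m_1 - m_0)/(6h_0) = -9/70, b_0 = Δ_0 - h_0(2m_0 + m_1)/6 = 158/35.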